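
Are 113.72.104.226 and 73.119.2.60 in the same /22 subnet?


Mask: 255.255.252.0
113.72.104.226 AND mask = 113.72.104.0
73.119.2.60 AND mask = 73.119.0.0
No, different subnets (113.72.104.0 vs 73.119.0.0)


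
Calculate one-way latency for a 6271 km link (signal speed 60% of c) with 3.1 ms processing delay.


Speed = 0.6 * 3e5 km/s = 180000 km/s
Propagation delay = 6271 / 180000 = 0.0348 s = 34.8389 ms
Processing delay = 3.1 ms
Total one-way latency = 37.9389 ms


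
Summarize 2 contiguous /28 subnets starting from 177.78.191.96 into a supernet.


Original prefix: /28
Number of subnets: 2 = 2^1
New prefix = 28 - 1 = 27
Supernet: 177.78.191.96/27


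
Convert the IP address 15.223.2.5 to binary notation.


15 = 00001111
223 = 11011111
2 = 00000010
5 = 00000101
Binary: 00001111.11011111.00000010.00000101


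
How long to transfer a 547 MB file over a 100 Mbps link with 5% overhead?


Effective throughput = 100 * (1 - 5/100) = 95 Mbps
File size in Mb = 547 * 8 = 4376 Mb
Time = 4376 / 95
Time = 46.0632 seconds


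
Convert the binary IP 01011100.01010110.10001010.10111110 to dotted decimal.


01011100 = 92
01010110 = 86
10001010 = 138
10111110 = 190
IP: 92.86.138.190


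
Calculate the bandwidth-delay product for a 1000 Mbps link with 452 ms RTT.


BDP = bandwidth * RTT
= 1000 Mbps * 452 ms
= 1000 * 1e6 * 452 / 1000 bits
= 452000000 bits
= 56500000 bytes
= 55175.7812 KB
BDP = 452000000 bits (56500000 bytes)


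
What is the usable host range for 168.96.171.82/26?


Network: 168.96.171.64
Broadcast: 168.96.171.127
First usable = network + 1
Last usable = broadcast - 1
Range: 168.96.171.65 to 168.96.171.126


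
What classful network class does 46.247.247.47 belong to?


First octet: 46
Binary: 00101110
0xxxxxxx -> Class A (1-126)
Class A, default mask 255.0.0.0 (/8)


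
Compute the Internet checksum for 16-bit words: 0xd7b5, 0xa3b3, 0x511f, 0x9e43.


Sum all words (with carry folding):
+ 0xd7b5 = 0xd7b5
+ 0xa3b3 = 0x7b69
+ 0x511f = 0xcc88
+ 0x9e43 = 0x6acc
One's complement: ~0x6acc
Checksum = 0x9533


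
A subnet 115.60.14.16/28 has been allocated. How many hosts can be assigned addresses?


Host bits = 32 - 28 = 4
Total addresses = 2^4 = 16
Usable = total - 2 (network and broadcast)
Usable hosts: 14


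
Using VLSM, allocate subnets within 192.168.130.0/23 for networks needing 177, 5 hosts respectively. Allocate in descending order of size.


177 hosts -> /24 (254 usable): 192.168.130.0/24
5 hosts -> /29 (6 usable): 192.168.131.0/29
Allocation: 192.168.130.0/24 (177 hosts, 254 usable); 192.168.131.0/29 (5 hosts, 6 usable)


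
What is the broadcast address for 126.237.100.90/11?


Network: 126.224.0.0/11
Host bits = 21
Set all host bits to 1:
Broadcast: 126.255.255.255


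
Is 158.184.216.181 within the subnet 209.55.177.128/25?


Subnet network: 209.55.177.128
Test IP AND mask: 158.184.216.128
No, 158.184.216.181 is not in 209.55.177.128/25


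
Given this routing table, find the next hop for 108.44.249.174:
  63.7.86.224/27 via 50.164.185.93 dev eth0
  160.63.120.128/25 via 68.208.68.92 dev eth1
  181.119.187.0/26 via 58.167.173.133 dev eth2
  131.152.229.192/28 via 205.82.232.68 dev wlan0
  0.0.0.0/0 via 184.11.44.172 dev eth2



Longest prefix match for 108.44.249.174:
  /27 63.7.86.224: no
  /25 160.63.120.128: no
  /26 181.119.187.0: no
  /28 131.152.229.192: no
  /0 0.0.0.0: MATCH
Selected: next-hop 184.11.44.172 via eth2 (matched /0)


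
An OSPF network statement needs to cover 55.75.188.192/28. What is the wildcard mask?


Subnet mask: 255.255.255.240
Wildcard = 255.255.255.255 - subnet mask
255 - 255 = 0
255 - 255 = 0
255 - 255 = 0
255 - 240 = 15
Wildcard: 0.0.0.15


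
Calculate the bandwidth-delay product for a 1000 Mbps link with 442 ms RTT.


BDP = bandwidth * RTT
= 1000 Mbps * 442 ms
= 1000 * 1e6 * 442 / 1000 bits
= 442000000 bits
= 55250000 bytes
= 53955.0781 KB
BDP = 442000000 bits (55250000 bytes)


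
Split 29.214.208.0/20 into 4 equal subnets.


New prefix = 20 + 2 = 22
Each subnet has 1024 addresses
  29.214.208.0/22
  29.214.212.0/22
  29.214.216.0/22
  29.214.220.0/22
Subnets: 29.214.208.0/22, 29.214.212.0/22, 29.214.216.0/22, 29.214.220.0/22


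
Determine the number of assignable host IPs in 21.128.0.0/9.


Host bits = 32 - 9 = 23
Total addresses = 2^23 = 8388608
Usable = total - 2 (network and broadcast)
Usable hosts: 8388606


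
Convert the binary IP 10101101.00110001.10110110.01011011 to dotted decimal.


10101101 = 173
00110001 = 49
10110110 = 182
01011011 = 91
IP: 173.49.182.91


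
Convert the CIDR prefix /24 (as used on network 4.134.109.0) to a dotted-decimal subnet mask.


/24 means 24 network bits, 8 host bits
Binary: 11111111111111111111111100000000
Mask: 255.255.255.0


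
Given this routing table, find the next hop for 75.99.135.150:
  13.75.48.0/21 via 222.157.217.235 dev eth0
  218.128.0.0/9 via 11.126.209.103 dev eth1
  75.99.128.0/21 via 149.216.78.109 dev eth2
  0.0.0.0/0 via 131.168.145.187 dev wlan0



Longest prefix match for 75.99.135.150:
  /21 13.75.48.0: no
  /9 218.128.0.0: no
  /21 75.99.128.0: MATCH
  /0 0.0.0.0: MATCH
Selected: next-hop 149.216.78.109 via eth2 (matched /21)


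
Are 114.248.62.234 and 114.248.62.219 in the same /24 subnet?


Mask: 255.255.255.0
114.248.62.234 AND mask = 114.248.62.0
114.248.62.219 AND mask = 114.248.62.0
Yes, same subnet (114.248.62.0)


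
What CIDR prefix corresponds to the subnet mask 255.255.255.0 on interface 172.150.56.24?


Binary: 11111111.11111111.11111111.00000000
Count leading 1s
Prefix: /24


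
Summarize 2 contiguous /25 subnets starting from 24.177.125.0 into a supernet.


Original prefix: /25
Number of subnets: 2 = 2^1
New prefix = 25 - 1 = 24
Supernet: 24.177.125.0/24


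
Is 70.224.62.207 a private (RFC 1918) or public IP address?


RFC 1918 private ranges:
  10.0.0.0/8 (10.0.0.0 - 10.255.255.255)
  172.16.0.0/12 (172.16.0.0 - 172.31.255.255)
  192.168.0.0/16 (192.168.0.0 - 192.168.255.255)
Public (not in any RFC 1918 range)


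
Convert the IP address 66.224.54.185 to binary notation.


66 = 01000010
224 = 11100000
54 = 00110110
185 = 10111001
Binary: 01000010.11100000.00110110.10111001


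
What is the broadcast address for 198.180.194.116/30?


Network: 198.180.194.116/30
Host bits = 2
Set all host bits to 1:
Broadcast: 198.180.194.119


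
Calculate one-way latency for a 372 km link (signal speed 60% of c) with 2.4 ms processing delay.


Speed = 0.6 * 3e5 km/s = 180000 km/s
Propagation delay = 372 / 180000 = 0.0021 s = 2.0667 ms
Processing delay = 2.4 ms
Total one-way latency = 4.4667 ms


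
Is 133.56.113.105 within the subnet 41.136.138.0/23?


Subnet network: 41.136.138.0
Test IP AND mask: 133.56.112.0
No, 133.56.113.105 is not in 41.136.138.0/23


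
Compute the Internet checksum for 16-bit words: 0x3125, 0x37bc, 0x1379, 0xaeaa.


Sum all words (with carry folding):
+ 0x3125 = 0x3125
+ 0x37bc = 0x68e1
+ 0x1379 = 0x7c5a
+ 0xaeaa = 0x2b05
One's complement: ~0x2b05
Checksum = 0xd4fa


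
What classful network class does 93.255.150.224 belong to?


First octet: 93
Binary: 01011101
0xxxxxxx -> Class A (1-126)
Class A, default mask 255.0.0.0 (/8)


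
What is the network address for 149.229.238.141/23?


IP:   10010101.11100101.11101110.10001101
Mask: 11111111.11111111.11111110.00000000
AND operation:
Net:  10010101.11100101.11101110.00000000
Network: 149.229.238.0/23


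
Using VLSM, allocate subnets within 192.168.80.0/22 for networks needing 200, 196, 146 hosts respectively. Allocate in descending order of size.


200 hosts -> /24 (254 usable): 192.168.80.0/24
196 hosts -> /24 (254 usable): 192.168.81.0/24
146 hosts -> /24 (254 usable): 192.168.82.0/24
Allocation: 192.168.80.0/24 (200 hosts, 254 usable); 192.168.81.0/24 (196 hosts, 254 usable); 192.168.82.0/24 (146 hosts, 254 usable)


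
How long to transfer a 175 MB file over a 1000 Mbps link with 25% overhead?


Effective throughput = 1000 * (1 - 25/100) = 750 Mbps
File size in Mb = 175 * 8 = 1400 Mb
Time = 1400 / 750
Time = 1.8667 seconds


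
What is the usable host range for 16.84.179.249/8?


Network: 16.0.0.0
Broadcast: 16.255.255.255
First usable = network + 1
Last usable = broadcast - 1
Range: 16.0.0.1 to 16.255.255.254


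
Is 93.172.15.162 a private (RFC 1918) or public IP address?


RFC 1918 private ranges:
  10.0.0.0/8 (10.0.0.0 - 10.255.255.255)
  172.16.0.0/12 (172.16.0.0 - 172.31.255.255)
  192.168.0.0/16 (192.168.0.0 - 192.168.255.255)
Public (not in any RFC 1918 range)


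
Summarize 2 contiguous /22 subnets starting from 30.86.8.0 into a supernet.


Original prefix: /22
Number of subnets: 2 = 2^1
New prefix = 22 - 1 = 21
Supernet: 30.86.8.0/21


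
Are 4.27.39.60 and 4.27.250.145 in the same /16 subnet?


Mask: 255.255.0.0
4.27.39.60 AND mask = 4.27.0.0
4.27.250.145 AND mask = 4.27.0.0
Yes, same subnet (4.27.0.0)


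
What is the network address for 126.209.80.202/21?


IP:   01111110.11010001.01010000.11001010
Mask: 11111111.11111111.11111000.00000000
AND operation:
Net:  01111110.11010001.01010000.00000000
Network: 126.209.80.0/21


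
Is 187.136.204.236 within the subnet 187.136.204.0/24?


Subnet network: 187.136.204.0
Test IP AND mask: 187.136.204.0
Yes, 187.136.204.236 is in 187.136.204.0/24


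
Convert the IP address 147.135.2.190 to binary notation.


147 = 10010011
135 = 10000111
2 = 00000010
190 = 10111110
Binary: 10010011.10000111.00000010.10111110


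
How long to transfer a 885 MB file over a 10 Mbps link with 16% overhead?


Effective throughput = 10 * (1 - 16/100) = 8.4 Mbps
File size in Mb = 885 * 8 = 7080 Mb
Time = 7080 / 8.4
Time = 842.8571 seconds


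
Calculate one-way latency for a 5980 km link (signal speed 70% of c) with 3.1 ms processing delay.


Speed = 0.7 * 3e5 km/s = 210000 km/s
Propagation delay = 5980 / 210000 = 0.0285 s = 28.4762 ms
Processing delay = 3.1 ms
Total one-way latency = 31.5762 ms


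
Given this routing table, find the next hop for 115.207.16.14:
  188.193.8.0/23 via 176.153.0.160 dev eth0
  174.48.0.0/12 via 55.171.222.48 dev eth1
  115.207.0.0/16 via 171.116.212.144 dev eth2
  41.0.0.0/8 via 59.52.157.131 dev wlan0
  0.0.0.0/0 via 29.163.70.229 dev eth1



Longest prefix match for 115.207.16.14:
  /23 188.193.8.0: no
  /12 174.48.0.0: no
  /16 115.207.0.0: MATCH
  /8 41.0.0.0: no
  /0 0.0.0.0: MATCH
Selected: next-hop 171.116.212.144 via eth2 (matched /16)


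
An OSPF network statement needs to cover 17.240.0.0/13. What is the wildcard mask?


Subnet mask: 255.248.0.0
Wildcard = 255.255.255.255 - subnet mask
255 - 255 = 0
255 - 248 = 7
255 - 0 = 255
255 - 0 = 255
Wildcard: 0.7.255.255


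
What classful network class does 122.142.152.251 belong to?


First octet: 122
Binary: 01111010
0xxxxxxx -> Class A (1-126)
Class A, default mask 255.0.0.0 (/8)


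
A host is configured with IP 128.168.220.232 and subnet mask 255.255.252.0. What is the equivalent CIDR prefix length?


Binary: 11111111.11111111.11111100.00000000
Count leading 1s
Prefix: /22


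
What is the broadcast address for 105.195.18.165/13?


Network: 105.192.0.0/13
Host bits = 19
Set all host bits to 1:
Broadcast: 105.199.255.255


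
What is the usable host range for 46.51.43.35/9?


Network: 46.0.0.0
Broadcast: 46.127.255.255
First usable = network + 1
Last usable = broadcast - 1
Range: 46.0.0.1 to 46.127.255.254


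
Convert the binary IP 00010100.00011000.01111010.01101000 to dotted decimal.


00010100 = 20
00011000 = 24
01111010 = 122
01101000 = 104
IP: 20.24.122.104


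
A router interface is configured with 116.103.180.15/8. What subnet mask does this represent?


/8 means 8 network bits, 24 host bits
Binary: 11111111000000000000000000000000
Mask: 255.0.0.0


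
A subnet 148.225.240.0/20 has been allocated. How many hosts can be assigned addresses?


Host bits = 32 - 20 = 12
Total addresses = 2^12 = 4096
Usable = total - 2 (network and broadcast)
Usable hosts: 4094


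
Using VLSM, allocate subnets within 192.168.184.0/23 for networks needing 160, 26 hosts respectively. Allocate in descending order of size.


160 hosts -> /24 (254 usable): 192.168.184.0/24
26 hosts -> /27 (30 usable): 192.168.185.0/27
Allocation: 192.168.184.0/24 (160 hosts, 254 usable); 192.168.185.0/27 (26 hosts, 30 usable)


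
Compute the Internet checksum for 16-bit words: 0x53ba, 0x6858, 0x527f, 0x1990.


Sum all words (with carry folding):
+ 0x53ba = 0x53ba
+ 0x6858 = 0xbc12
+ 0x527f = 0x0e92
+ 0x1990 = 0x2822
One's complement: ~0x2822
Checksum = 0xd7dd


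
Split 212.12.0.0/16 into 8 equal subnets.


New prefix = 16 + 3 = 19
Each subnet has 8192 addresses
  212.12.0.0/19
  212.12.32.0/19
  212.12.64.0/19
  212.12.96.0/19
  212.12.128.0/19
  212.12.160.0/19
  212.12.192.0/19
  212.12.224.0/19
Subnets: 212.12.0.0/19, 212.12.32.0/19, 212.12.64.0/19, 212.12.96.0/19, 212.12.128.0/19, 212.12.160.0/19, 212.12.192.0/19, 212.12.224.0/19


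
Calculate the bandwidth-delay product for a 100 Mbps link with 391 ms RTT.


BDP = bandwidth * RTT
= 100 Mbps * 391 ms
= 100 * 1e6 * 391 / 1000 bits
= 39100000 bits
= 4887500 bytes
= 4772.9492 KB
BDP = 39100000 bits (4887500 bytes)


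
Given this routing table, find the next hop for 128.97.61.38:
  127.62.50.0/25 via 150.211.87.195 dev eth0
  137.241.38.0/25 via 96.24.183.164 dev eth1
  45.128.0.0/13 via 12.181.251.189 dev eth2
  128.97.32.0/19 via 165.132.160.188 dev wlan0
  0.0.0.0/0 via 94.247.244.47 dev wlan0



Longest prefix match for 128.97.61.38:
  /25 127.62.50.0: no
  /25 137.241.38.0: no
  /13 45.128.0.0: no
  /19 128.97.32.0: MATCH
  /0 0.0.0.0: MATCH
Selected: next-hop 165.132.160.188 via wlan0 (matched /19)


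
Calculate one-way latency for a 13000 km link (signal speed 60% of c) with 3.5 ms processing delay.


Speed = 0.6 * 3e5 km/s = 180000 km/s
Propagation delay = 13000 / 180000 = 0.0722 s = 72.2222 ms
Processing delay = 3.5 ms
Total one-way latency = 75.7222 ms


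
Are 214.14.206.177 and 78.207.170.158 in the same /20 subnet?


Mask: 255.255.240.0
214.14.206.177 AND mask = 214.14.192.0
78.207.170.158 AND mask = 78.207.160.0
No, different subnets (214.14.192.0 vs 78.207.160.0)


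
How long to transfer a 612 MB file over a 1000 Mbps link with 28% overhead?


Effective throughput = 1000 * (1 - 28/100) = 720 Mbps
File size in Mb = 612 * 8 = 4896 Mb
Time = 4896 / 720
Time = 6.8 seconds


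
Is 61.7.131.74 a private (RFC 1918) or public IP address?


RFC 1918 private ranges:
  10.0.0.0/8 (10.0.0.0 - 10.255.255.255)
  172.16.0.0/12 (172.16.0.0 - 172.31.255.255)
  192.168.0.0/16 (192.168.0.0 - 192.168.255.255)
Public (not in any RFC 1918 range)


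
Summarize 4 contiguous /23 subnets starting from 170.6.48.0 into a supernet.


Original prefix: /23
Number of subnets: 4 = 2^2
New prefix = 23 - 2 = 21
Supernet: 170.6.48.0/21


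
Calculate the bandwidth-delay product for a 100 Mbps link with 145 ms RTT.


BDP = bandwidth * RTT
= 100 Mbps * 145 ms
= 100 * 1e6 * 145 / 1000 bits
= 14500000 bits
= 1812500 bytes
= 1770.0195 KB
BDP = 14500000 bits (1812500 bytes)


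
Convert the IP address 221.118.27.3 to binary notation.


221 = 11011101
118 = 01110110
27 = 00011011
3 = 00000011
Binary: 11011101.01110110.00011011.00000011


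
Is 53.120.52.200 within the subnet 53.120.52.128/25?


Subnet network: 53.120.52.128
Test IP AND mask: 53.120.52.128
Yes, 53.120.52.200 is in 53.120.52.128/25


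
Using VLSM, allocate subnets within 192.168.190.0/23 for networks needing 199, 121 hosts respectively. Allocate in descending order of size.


199 hosts -> /24 (254 usable): 192.168.190.0/24
121 hosts -> /25 (126 usable): 192.168.191.0/25
Allocation: 192.168.190.0/24 (199 hosts, 254 usable); 192.168.191.0/25 (121 hosts, 126 usable)


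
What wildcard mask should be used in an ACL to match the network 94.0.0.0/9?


Subnet mask: 255.128.0.0
Wildcard = 255.255.255.255 - subnet mask
255 - 255 = 0
255 - 128 = 127
255 - 0 = 255
255 - 0 = 255
Wildcard: 0.127.255.255


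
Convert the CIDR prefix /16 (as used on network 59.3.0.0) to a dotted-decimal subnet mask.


/16 means 16 network bits, 16 host bits
Binary: 11111111111111110000000000000000
Mask: 255.255.0.0


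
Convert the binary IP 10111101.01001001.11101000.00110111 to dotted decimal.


10111101 = 189
01001001 = 73
11101000 = 232
00110111 = 55
IP: 189.73.232.55


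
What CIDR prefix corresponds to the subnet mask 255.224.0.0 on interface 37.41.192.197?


Binary: 11111111.11100000.00000000.00000000
Count leading 1s
Prefix: /11


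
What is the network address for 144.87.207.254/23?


IP:   10010000.01010111.11001111.11111110
Mask: 11111111.11111111.11111110.00000000
AND operation:
Net:  10010000.01010111.11001110.00000000
Network: 144.87.206.0/23


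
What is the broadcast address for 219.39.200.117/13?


Network: 219.32.0.0/13
Host bits = 19
Set all host bits to 1:
Broadcast: 219.39.255.255


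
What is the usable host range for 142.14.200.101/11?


Network: 142.0.0.0
Broadcast: 142.31.255.255
First usable = network + 1
Last usable = broadcast - 1
Range: 142.0.0.1 to 142.31.255.254


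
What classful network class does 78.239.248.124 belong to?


First octet: 78
Binary: 01001110
0xxxxxxx -> Class A (1-126)
Class A, default mask 255.0.0.0 (/8)


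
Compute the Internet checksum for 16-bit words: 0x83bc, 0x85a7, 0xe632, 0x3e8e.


Sum all words (with carry folding):
+ 0x83bc = 0x83bc
+ 0x85a7 = 0x0964
+ 0xe632 = 0xef96
+ 0x3e8e = 0x2e25
One's complement: ~0x2e25
Checksum = 0xd1da


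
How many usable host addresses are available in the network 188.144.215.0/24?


Host bits = 32 - 24 = 8
Total addresses = 2^8 = 256
Usable = total - 2 (network and broadcast)
Usable hosts: 254


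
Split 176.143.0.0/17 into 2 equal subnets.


New prefix = 17 + 1 = 18
Each subnet has 16384 addresses
  176.143.0.0/18
  176.143.64.0/18
Subnets: 176.143.0.0/18, 176.143.64.0/18


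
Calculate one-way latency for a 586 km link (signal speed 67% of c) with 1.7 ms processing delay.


Speed = 0.67 * 3e5 km/s = 201000 km/s
Propagation delay = 586 / 201000 = 0.0029 s = 2.9154 ms
Processing delay = 1.7 ms
Total one-way latency = 4.6154 ms


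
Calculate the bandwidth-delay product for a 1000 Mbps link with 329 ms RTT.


BDP = bandwidth * RTT
= 1000 Mbps * 329 ms
= 1000 * 1e6 * 329 / 1000 bits
= 329000000 bits
= 41125000 bytes
= 40161.1328 KB
BDP = 329000000 bits (41125000 bytes)


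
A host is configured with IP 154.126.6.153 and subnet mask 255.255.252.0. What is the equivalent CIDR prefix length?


Binary: 11111111.11111111.11111100.00000000
Count leading 1s
Prefix: /22


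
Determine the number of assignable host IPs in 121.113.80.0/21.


Host bits = 32 - 21 = 11
Total addresses = 2^11 = 2048
Usable = total - 2 (network and broadcast)
Usable hosts: 2046


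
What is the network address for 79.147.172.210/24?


IP:   01001111.10010011.10101100.11010010
Mask: 11111111.11111111.11111111.00000000
AND operation:
Net:  01001111.10010011.10101100.00000000
Network: 79.147.172.0/24


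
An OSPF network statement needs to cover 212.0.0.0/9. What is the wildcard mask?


Subnet mask: 255.128.0.0
Wildcard = 255.255.255.255 - subnet mask
255 - 255 = 0
255 - 128 = 127
255 - 0 = 255
255 - 0 = 255
Wildcard: 0.127.255.255


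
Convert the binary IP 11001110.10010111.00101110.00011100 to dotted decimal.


11001110 = 206
10010111 = 151
00101110 = 46
00011100 = 28
IP: 206.151.46.28


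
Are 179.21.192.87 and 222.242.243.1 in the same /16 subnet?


Mask: 255.255.0.0
179.21.192.87 AND mask = 179.21.0.0
222.242.243.1 AND mask = 222.242.0.0
No, different subnets (179.21.0.0 vs 222.242.0.0)


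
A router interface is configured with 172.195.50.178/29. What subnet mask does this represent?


/29 means 29 network bits, 3 host bits
Binary: 11111111111111111111111111111000
Mask: 255.255.255.248


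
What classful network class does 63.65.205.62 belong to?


First octet: 63
Binary: 00111111
0xxxxxxx -> Class A (1-126)
Class A, default mask 255.0.0.0 (/8)


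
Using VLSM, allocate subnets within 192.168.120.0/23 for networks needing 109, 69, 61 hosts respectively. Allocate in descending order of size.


109 hosts -> /25 (126 usable): 192.168.120.0/25
69 hosts -> /25 (126 usable): 192.168.120.128/25
61 hosts -> /26 (62 usable): 192.168.121.0/26
Allocation: 192.168.120.0/25 (109 hosts, 126 usable); 192.168.120.128/25 (69 hosts, 126 usable); 192.168.121.0/26 (61 hosts, 62 usable)


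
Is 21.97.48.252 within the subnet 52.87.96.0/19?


Subnet network: 52.87.96.0
Test IP AND mask: 21.97.32.0
No, 21.97.48.252 is not in 52.87.96.0/19


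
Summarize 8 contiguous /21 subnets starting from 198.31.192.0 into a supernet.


Original prefix: /21
Number of subnets: 8 = 2^3
New prefix = 21 - 3 = 18
Supernet: 198.31.192.0/18


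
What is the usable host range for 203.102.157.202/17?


Network: 203.102.128.0
Broadcast: 203.102.255.255
First usable = network + 1
Last usable = broadcast - 1
Range: 203.102.128.1 to 203.102.255.254


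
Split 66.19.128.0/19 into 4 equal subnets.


New prefix = 19 + 2 = 21
Each subnet has 2048 addresses
  66.19.128.0/21
  66.19.136.0/21
  66.19.144.0/21
  66.19.152.0/21
Subnets: 66.19.128.0/21, 66.19.136.0/21, 66.19.144.0/21, 66.19.152.0/21


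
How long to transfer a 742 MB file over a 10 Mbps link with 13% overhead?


Effective throughput = 10 * (1 - 13/100) = 8.7 Mbps
File size in Mb = 742 * 8 = 5936 Mb
Time = 5936 / 8.7
Time = 682.2989 seconds


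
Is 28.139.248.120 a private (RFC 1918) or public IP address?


RFC 1918 private ranges:
  10.0.0.0/8 (10.0.0.0 - 10.255.255.255)
  172.16.0.0/12 (172.16.0.0 - 172.31.255.255)
  192.168.0.0/16 (192.168.0.0 - 192.168.255.255)
Public (not in any RFC 1918 range)


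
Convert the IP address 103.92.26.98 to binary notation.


103 = 01100111
92 = 01011100
26 = 00011010
98 = 01100010
Binary: 01100111.01011100.00011010.01100010


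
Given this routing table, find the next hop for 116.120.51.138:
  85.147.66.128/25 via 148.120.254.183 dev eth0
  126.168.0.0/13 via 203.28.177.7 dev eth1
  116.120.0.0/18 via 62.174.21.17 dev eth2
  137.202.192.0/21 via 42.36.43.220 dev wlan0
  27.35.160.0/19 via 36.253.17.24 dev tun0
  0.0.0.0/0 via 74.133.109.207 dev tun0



Longest prefix match for 116.120.51.138:
  /25 85.147.66.128: no
  /13 126.168.0.0: no
  /18 116.120.0.0: MATCH
  /21 137.202.192.0: no
  /19 27.35.160.0: no
  /0 0.0.0.0: MATCH
Selected: next-hop 62.174.21.17 via eth2 (matched /18)


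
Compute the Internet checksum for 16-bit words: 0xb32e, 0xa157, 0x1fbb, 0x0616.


Sum all words (with carry folding):
+ 0xb32e = 0xb32e
+ 0xa157 = 0x5486
+ 0x1fbb = 0x7441
+ 0x0616 = 0x7a57
One's complement: ~0x7a57
Checksum = 0x85a8


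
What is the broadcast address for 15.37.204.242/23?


Network: 15.37.204.0/23
Host bits = 9
Set all host bits to 1:
Broadcast: 15.37.205.255


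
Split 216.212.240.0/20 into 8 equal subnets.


New prefix = 20 + 3 = 23
Each subnet has 512 addresses
  216.212.240.0/23
  216.212.242.0/23
  216.212.244.0/23
  216.212.246.0/23
  216.212.248.0/23
  216.212.250.0/23
  216.212.252.0/23
  216.212.254.0/23
Subnets: 216.212.240.0/23, 216.212.242.0/23, 216.212.244.0/23, 216.212.246.0/23, 216.212.248.0/23, 216.212.250.0/23, 216.212.252.0/23, 216.212.254.0/23


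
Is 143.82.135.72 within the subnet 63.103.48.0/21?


Subnet network: 63.103.48.0
Test IP AND mask: 143.82.128.0
No, 143.82.135.72 is not in 63.103.48.0/21


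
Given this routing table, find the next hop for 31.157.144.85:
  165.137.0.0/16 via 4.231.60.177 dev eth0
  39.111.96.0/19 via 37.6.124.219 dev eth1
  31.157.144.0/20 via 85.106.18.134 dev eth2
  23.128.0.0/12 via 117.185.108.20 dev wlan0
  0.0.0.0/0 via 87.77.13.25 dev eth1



Longest prefix match for 31.157.144.85:
  /16 165.137.0.0: no
  /19 39.111.96.0: no
  /20 31.157.144.0: MATCH
  /12 23.128.0.0: no
  /0 0.0.0.0: MATCH
Selected: next-hop 85.106.18.134 via eth2 (matched /20)


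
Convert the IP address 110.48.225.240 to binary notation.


110 = 01101110
48 = 00110000
225 = 11100001
240 = 11110000
Binary: 01101110.00110000.11100001.11110000


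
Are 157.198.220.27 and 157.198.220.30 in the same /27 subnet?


Mask: 255.255.255.224
157.198.220.27 AND mask = 157.198.220.0
157.198.220.30 AND mask = 157.198.220.0
Yes, same subnet (157.198.220.0)


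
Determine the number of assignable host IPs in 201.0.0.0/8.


Host bits = 32 - 8 = 24
Total addresses = 2^24 = 16777216
Usable = total - 2 (network and broadcast)
Usable hosts: 16777214


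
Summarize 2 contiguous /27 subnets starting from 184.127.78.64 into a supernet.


Original prefix: /27
Number of subnets: 2 = 2^1
New prefix = 27 - 1 = 26
Supernet: 184.127.78.64/26


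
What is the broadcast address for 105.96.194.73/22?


Network: 105.96.192.0/22
Host bits = 10
Set all host bits to 1:
Broadcast: 105.96.195.255


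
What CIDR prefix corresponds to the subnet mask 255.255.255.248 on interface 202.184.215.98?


Binary: 11111111.11111111.11111111.11111000
Count leading 1s
Prefix: /29


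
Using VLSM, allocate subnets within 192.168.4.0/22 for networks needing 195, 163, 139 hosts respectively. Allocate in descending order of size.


195 hosts -> /24 (254 usable): 192.168.4.0/24
163 hosts -> /24 (254 usable): 192.168.5.0/24
139 hosts -> /24 (254 usable): 192.168.6.0/24
Allocation: 192.168.4.0/24 (195 hosts, 254 usable); 192.168.5.0/24 (163 hosts, 254 usable); 192.168.6.0/24 (139 hosts, 254 usable)


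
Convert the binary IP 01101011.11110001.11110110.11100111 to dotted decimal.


01101011 = 107
11110001 = 241
11110110 = 246
11100111 = 231
IP: 107.241.246.231


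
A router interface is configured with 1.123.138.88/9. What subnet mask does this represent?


/9 means 9 network bits, 23 host bits
Binary: 11111111100000000000000000000000
Mask: 255.128.0.0


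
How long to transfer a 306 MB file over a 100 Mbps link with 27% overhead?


Effective throughput = 100 * (1 - 27/100) = 73 Mbps
File size in Mb = 306 * 8 = 2448 Mb
Time = 2448 / 73
Time = 33.5342 seconds


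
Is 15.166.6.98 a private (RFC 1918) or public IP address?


RFC 1918 private ranges:
  10.0.0.0/8 (10.0.0.0 - 10.255.255.255)
  172.16.0.0/12 (172.16.0.0 - 172.31.255.255)
  192.168.0.0/16 (192.168.0.0 - 192.168.255.255)
Public (not in any RFC 1918 range)


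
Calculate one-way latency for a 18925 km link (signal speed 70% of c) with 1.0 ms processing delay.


Speed = 0.7 * 3e5 km/s = 210000 km/s
Propagation delay = 18925 / 210000 = 0.0901 s = 90.119 ms
Processing delay = 1.0 ms
Total one-way latency = 91.119 ms


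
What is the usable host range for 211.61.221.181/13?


Network: 211.56.0.0
Broadcast: 211.63.255.255
First usable = network + 1
Last usable = broadcast - 1
Range: 211.56.0.1 to 211.63.255.254


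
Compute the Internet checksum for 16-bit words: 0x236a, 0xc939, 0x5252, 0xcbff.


Sum all words (with carry folding):
+ 0x236a = 0x236a
+ 0xc939 = 0xeca3
+ 0x5252 = 0x3ef6
+ 0xcbff = 0x0af6
One's complement: ~0x0af6
Checksum = 0xf509


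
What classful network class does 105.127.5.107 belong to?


First octet: 105
Binary: 01101001
0xxxxxxx -> Class A (1-126)
Class A, default mask 255.0.0.0 (/8)


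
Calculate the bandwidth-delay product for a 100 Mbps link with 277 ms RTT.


BDP = bandwidth * RTT
= 100 Mbps * 277 ms
= 100 * 1e6 * 277 / 1000 bits
= 27700000 bits
= 3462500 bytes
= 3381.3477 KB
BDP = 27700000 bits (3462500 bytes)


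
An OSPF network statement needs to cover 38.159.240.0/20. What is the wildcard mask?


Subnet mask: 255.255.240.0
Wildcard = 255.255.255.255 - subnet mask
255 - 255 = 0
255 - 255 = 0
255 - 240 = 15
255 - 0 = 255
Wildcard: 0.0.15.255


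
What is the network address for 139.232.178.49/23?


IP:   10001011.11101000.10110010.00110001
Mask: 11111111.11111111.11111110.00000000
AND operation:
Net:  10001011.11101000.10110010.00000000
Network: 139.232.178.0/23


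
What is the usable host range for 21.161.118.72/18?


Network: 21.161.64.0
Broadcast: 21.161.127.255
First usable = network + 1
Last usable = broadcast - 1
Range: 21.161.64.1 to 21.161.127.254


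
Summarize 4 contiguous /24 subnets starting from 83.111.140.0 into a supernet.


Original prefix: /24
Number of subnets: 4 = 2^2
New prefix = 24 - 2 = 22
Supernet: 83.111.140.0/22


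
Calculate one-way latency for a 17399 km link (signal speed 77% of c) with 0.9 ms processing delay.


Speed = 0.77 * 3e5 km/s = 231000 km/s
Propagation delay = 17399 / 231000 = 0.0753 s = 75.3203 ms
Processing delay = 0.9 ms
Total one-way latency = 76.2203 ms


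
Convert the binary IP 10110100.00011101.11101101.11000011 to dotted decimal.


10110100 = 180
00011101 = 29
11101101 = 237
11000011 = 195
IP: 180.29.237.195


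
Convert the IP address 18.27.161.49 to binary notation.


18 = 00010010
27 = 00011011
161 = 10100001
49 = 00110001
Binary: 00010010.00011011.10100001.00110001


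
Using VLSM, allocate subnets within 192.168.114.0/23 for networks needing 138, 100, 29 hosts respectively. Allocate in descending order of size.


138 hosts -> /24 (254 usable): 192.168.114.0/24
100 hosts -> /25 (126 usable): 192.168.115.0/25
29 hosts -> /27 (30 usable): 192.168.115.128/27
Allocation: 192.168.114.0/24 (138 hosts, 254 usable); 192.168.115.0/25 (100 hosts, 126 usable); 192.168.115.128/27 (29 hosts, 30 usable)


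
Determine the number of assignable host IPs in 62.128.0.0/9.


Host bits = 32 - 9 = 23
Total addresses = 2^23 = 8388608
Usable = total - 2 (network and broadcast)
Usable hosts: 8388606


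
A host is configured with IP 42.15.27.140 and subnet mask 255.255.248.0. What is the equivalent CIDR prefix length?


Binary: 11111111.11111111.11111000.00000000
Count leading 1s
Prefix: /21


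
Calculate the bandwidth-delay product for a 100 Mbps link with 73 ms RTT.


BDP = bandwidth * RTT
= 100 Mbps * 73 ms
= 100 * 1e6 * 73 / 1000 bits
= 7300000 bits
= 912500 bytes
= 891.1133 KB
BDP = 7300000 bits (912500 bytes)


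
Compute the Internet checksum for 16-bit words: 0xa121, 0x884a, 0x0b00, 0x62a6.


Sum all words (with carry folding):
+ 0xa121 = 0xa121
+ 0x884a = 0x296c
+ 0x0b00 = 0x346c
+ 0x62a6 = 0x9712
One's complement: ~0x9712
Checksum = 0x68ed


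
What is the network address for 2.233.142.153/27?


IP:   00000010.11101001.10001110.10011001
Mask: 11111111.11111111.11111111.11100000
AND operation:
Net:  00000010.11101001.10001110.10000000
Network: 2.233.142.128/27


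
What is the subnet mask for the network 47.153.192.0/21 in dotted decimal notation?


/21 means 21 network bits, 11 host bits
Binary: 11111111111111111111100000000000
Mask: 255.255.248.0


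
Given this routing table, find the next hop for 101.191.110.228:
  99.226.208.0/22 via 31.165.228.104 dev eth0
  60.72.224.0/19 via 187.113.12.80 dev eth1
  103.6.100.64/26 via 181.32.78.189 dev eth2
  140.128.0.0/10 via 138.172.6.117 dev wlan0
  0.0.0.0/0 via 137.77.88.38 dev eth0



Longest prefix match for 101.191.110.228:
  /22 99.226.208.0: no
  /19 60.72.224.0: no
  /26 103.6.100.64: no
  /10 140.128.0.0: no
  /0 0.0.0.0: MATCH
Selected: next-hop 137.77.88.38 via eth0 (matched /0)


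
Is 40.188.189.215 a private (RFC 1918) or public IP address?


RFC 1918 private ranges:
  10.0.0.0/8 (10.0.0.0 - 10.255.255.255)
  172.16.0.0/12 (172.16.0.0 - 172.31.255.255)
  192.168.0.0/16 (192.168.0.0 - 192.168.255.255)
Public (not in any RFC 1918 range)


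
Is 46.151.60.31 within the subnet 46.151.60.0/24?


Subnet network: 46.151.60.0
Test IP AND mask: 46.151.60.0
Yes, 46.151.60.31 is in 46.151.60.0/24


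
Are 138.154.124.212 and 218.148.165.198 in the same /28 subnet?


Mask: 255.255.255.240
138.154.124.212 AND mask = 138.154.124.208
218.148.165.198 AND mask = 218.148.165.192
No, different subnets (138.154.124.208 vs 218.148.165.192)


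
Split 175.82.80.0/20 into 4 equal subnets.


New prefix = 20 + 2 = 22
Each subnet has 1024 addresses
  175.82.80.0/22
  175.82.84.0/22
  175.82.88.0/22
  175.82.92.0/22
Subnets: 175.82.80.0/22, 175.82.84.0/22, 175.82.88.0/22, 175.82.92.0/22


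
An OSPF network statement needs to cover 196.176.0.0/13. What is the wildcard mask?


Subnet mask: 255.248.0.0
Wildcard = 255.255.255.255 - subnet mask
255 - 255 = 0
255 - 248 = 7
255 - 0 = 255
255 - 0 = 255
Wildcard: 0.7.255.255


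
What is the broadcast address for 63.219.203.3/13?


Network: 63.216.0.0/13
Host bits = 19
Set all host bits to 1:
Broadcast: 63.223.255.255


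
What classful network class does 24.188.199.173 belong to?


First octet: 24
Binary: 00011000
0xxxxxxx -> Class A (1-126)
Class A, default mask 255.0.0.0 (/8)


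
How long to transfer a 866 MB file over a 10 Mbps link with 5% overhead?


Effective throughput = 10 * (1 - 5/100) = 9.5 Mbps
File size in Mb = 866 * 8 = 6928 Mb
Time = 6928 / 9.5
Time = 729.2632 seconds


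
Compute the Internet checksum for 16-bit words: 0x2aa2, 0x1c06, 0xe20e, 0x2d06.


Sum all words (with carry folding):
+ 0x2aa2 = 0x2aa2
+ 0x1c06 = 0x46a8
+ 0xe20e = 0x28b7
+ 0x2d06 = 0x55bd
One's complement: ~0x55bd
Checksum = 0xaa42


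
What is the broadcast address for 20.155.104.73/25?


Network: 20.155.104.0/25
Host bits = 7
Set all host bits to 1:
Broadcast: 20.155.104.127


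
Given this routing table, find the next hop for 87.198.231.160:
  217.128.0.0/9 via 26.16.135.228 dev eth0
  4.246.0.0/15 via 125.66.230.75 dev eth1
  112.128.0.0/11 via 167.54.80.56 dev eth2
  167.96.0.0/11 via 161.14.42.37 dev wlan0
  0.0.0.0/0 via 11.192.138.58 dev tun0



Longest prefix match for 87.198.231.160:
  /9 217.128.0.0: no
  /15 4.246.0.0: no
  /11 112.128.0.0: no
  /11 167.96.0.0: no
  /0 0.0.0.0: MATCH
Selected: next-hop 11.192.138.58 via tun0 (matched /0)


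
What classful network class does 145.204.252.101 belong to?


First octet: 145
Binary: 10010001
10xxxxxx -> Class B (128-191)
Class B, default mask 255.255.0.0 (/16)


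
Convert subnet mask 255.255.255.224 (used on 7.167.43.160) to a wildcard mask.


Subnet mask: 255.255.255.224
Wildcard = 255.255.255.255 - subnet mask
255 - 255 = 0
255 - 255 = 0
255 - 255 = 0
255 - 224 = 31
Wildcard: 0.0.0.31


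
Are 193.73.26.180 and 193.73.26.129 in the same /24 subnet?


Mask: 255.255.255.0
193.73.26.180 AND mask = 193.73.26.0
193.73.26.129 AND mask = 193.73.26.0
Yes, same subnet (193.73.26.0)


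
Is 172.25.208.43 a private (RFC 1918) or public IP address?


RFC 1918 private ranges:
  10.0.0.0/8 (10.0.0.0 - 10.255.255.255)
  172.16.0.0/12 (172.16.0.0 - 172.31.255.255)
  192.168.0.0/16 (192.168.0.0 - 192.168.255.255)
Private (in 172.16.0.0/12)


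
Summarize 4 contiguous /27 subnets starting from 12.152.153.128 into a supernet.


Original prefix: /27
Number of subnets: 4 = 2^2
New prefix = 27 - 2 = 25
Supernet: 12.152.153.128/25


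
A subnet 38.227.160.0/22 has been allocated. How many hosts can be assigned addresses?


Host bits = 32 - 22 = 10
Total addresses = 2^10 = 1024
Usable = total - 2 (network and broadcast)
Usable hosts: 1022


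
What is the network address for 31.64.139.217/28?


IP:   00011111.01000000.10001011.11011001
Mask: 11111111.11111111.11111111.11110000
AND operation:
Net:  00011111.01000000.10001011.11010000
Network: 31.64.139.208/28


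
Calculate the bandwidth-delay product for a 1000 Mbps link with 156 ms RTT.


BDP = bandwidth * RTT
= 1000 Mbps * 156 ms
= 1000 * 1e6 * 156 / 1000 bits
= 156000000 bits
= 19500000 bytes
= 19042.9688 KB
BDP = 156000000 bits (19500000 bytes)


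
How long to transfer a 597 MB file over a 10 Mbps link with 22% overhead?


Effective throughput = 10 * (1 - 22/100) = 7.8 Mbps
File size in Mb = 597 * 8 = 4776 Mb
Time = 4776 / 7.8
Time = 612.3077 seconds


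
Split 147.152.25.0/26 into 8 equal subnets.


New prefix = 26 + 3 = 29
Each subnet has 8 addresses
  147.152.25.0/29
  147.152.25.8/29
  147.152.25.16/29
  147.152.25.24/29
  147.152.25.32/29
  147.152.25.40/29
  147.152.25.48/29
  147.152.25.56/29
Subnets: 147.152.25.0/29, 147.152.25.8/29, 147.152.25.16/29, 147.152.25.24/29, 147.152.25.32/29, 147.152.25.40/29, 147.152.25.48/29, 147.152.25.56/29


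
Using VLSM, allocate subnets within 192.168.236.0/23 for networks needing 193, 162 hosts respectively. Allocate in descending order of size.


193 hosts -> /24 (254 usable): 192.168.236.0/24
162 hosts -> /24 (254 usable): 192.168.237.0/24
Allocation: 192.168.236.0/24 (193 hosts, 254 usable); 192.168.237.0/24 (162 hosts, 254 usable)


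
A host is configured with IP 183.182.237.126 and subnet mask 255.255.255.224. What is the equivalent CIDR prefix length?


Binary: 11111111.11111111.11111111.11100000
Count leading 1s
Prefix: /27


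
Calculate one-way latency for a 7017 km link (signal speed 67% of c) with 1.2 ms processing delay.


Speed = 0.67 * 3e5 km/s = 201000 km/s
Propagation delay = 7017 / 201000 = 0.0349 s = 34.9104 ms
Processing delay = 1.2 ms
Total one-way latency = 36.1104 ms


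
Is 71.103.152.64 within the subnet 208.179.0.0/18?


Subnet network: 208.179.0.0
Test IP AND mask: 71.103.128.0
No, 71.103.152.64 is not in 208.179.0.0/18


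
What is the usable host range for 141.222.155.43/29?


Network: 141.222.155.40
Broadcast: 141.222.155.47
First usable = network + 1
Last usable = broadcast - 1
Range: 141.222.155.41 to 141.222.155.46


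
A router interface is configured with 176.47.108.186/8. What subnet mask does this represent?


/8 means 8 network bits, 24 host bits
Binary: 11111111000000000000000000000000
Mask: 255.0.0.0


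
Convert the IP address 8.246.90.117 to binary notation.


8 = 00001000
246 = 11110110
90 = 01011010
117 = 01110101
Binary: 00001000.11110110.01011010.01110101


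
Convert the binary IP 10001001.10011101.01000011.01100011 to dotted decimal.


10001001 = 137
10011101 = 157
01000011 = 67
01100011 = 99
IP: 137.157.67.99


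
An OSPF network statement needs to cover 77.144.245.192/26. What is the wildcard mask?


Subnet mask: 255.255.255.192
Wildcard = 255.255.255.255 - subnet mask
255 - 255 = 0
255 - 255 = 0
255 - 255 = 0
255 - 192 = 63
Wildcard: 0.0.0.63


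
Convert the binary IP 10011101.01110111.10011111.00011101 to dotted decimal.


10011101 = 157
01110111 = 119
10011111 = 159
00011101 = 29
IP: 157.119.159.29


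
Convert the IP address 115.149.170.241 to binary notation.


115 = 01110011
149 = 10010101
170 = 10101010
241 = 11110001
Binary: 01110011.10010101.10101010.11110001


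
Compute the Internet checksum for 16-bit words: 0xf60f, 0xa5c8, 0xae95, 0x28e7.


Sum all words (with carry folding):
+ 0xf60f = 0xf60f
+ 0xa5c8 = 0x9bd8
+ 0xae95 = 0x4a6e
+ 0x28e7 = 0x7355
One's complement: ~0x7355
Checksum = 0x8caa


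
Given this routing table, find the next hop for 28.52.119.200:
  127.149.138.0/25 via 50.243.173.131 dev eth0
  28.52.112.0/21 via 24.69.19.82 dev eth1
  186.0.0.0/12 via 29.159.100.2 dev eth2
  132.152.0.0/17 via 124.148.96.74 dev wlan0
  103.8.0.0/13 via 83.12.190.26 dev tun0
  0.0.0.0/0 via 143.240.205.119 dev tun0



Longest prefix match for 28.52.119.200:
  /25 127.149.138.0: no
  /21 28.52.112.0: MATCH
  /12 186.0.0.0: no
  /17 132.152.0.0: no
  /13 103.8.0.0: no
  /0 0.0.0.0: MATCH
Selected: next-hop 24.69.19.82 via eth1 (matched /21)


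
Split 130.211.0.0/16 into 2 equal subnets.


New prefix = 16 + 1 = 17
Each subnet has 32768 addresses
  130.211.0.0/17
  130.211.128.0/17
Subnets: 130.211.0.0/17, 130.211.128.0/17


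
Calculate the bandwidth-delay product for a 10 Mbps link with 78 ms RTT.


BDP = bandwidth * RTT
= 10 Mbps * 78 ms
= 10 * 1e6 * 78 / 1000 bits
= 780000 bits
= 97500 bytes
= 95.2148 KB
BDP = 780000 bits (97500 bytes)
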